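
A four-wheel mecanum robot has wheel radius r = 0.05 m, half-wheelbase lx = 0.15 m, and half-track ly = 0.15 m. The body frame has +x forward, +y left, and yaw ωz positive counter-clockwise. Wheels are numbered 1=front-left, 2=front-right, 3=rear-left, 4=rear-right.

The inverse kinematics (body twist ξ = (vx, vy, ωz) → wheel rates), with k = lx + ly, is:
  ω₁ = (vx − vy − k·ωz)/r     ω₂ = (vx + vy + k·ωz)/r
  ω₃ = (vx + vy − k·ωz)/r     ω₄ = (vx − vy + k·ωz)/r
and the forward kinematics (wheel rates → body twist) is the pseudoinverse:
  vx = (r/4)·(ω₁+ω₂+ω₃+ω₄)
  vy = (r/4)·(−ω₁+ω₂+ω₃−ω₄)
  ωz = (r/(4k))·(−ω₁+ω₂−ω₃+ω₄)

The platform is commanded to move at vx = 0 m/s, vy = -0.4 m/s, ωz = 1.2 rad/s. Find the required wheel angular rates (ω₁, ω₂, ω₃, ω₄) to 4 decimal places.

(0.8000, -0.8000, -15.2000, 15.2000)

k = lx + ly = 0.15 + 0.15 = 0.3000;  k·ωz = 0.3000·1.2 = 0.3600
ω₁ (FL) = (vx − vy − k·ωz)/r = 0.0400/0.05 = 0.8000
ω₂ (FR) = (vx + vy + k·ωz)/r = -0.0400/0.05 = -0.8000
ω₃ (RL) = (vx + vy − k·ωz)/r = -0.7600/0.05 = -15.2000
ω₄ (RR) = (vx − vy + k·ωz)/r = 0.7600/0.05 = 15.2000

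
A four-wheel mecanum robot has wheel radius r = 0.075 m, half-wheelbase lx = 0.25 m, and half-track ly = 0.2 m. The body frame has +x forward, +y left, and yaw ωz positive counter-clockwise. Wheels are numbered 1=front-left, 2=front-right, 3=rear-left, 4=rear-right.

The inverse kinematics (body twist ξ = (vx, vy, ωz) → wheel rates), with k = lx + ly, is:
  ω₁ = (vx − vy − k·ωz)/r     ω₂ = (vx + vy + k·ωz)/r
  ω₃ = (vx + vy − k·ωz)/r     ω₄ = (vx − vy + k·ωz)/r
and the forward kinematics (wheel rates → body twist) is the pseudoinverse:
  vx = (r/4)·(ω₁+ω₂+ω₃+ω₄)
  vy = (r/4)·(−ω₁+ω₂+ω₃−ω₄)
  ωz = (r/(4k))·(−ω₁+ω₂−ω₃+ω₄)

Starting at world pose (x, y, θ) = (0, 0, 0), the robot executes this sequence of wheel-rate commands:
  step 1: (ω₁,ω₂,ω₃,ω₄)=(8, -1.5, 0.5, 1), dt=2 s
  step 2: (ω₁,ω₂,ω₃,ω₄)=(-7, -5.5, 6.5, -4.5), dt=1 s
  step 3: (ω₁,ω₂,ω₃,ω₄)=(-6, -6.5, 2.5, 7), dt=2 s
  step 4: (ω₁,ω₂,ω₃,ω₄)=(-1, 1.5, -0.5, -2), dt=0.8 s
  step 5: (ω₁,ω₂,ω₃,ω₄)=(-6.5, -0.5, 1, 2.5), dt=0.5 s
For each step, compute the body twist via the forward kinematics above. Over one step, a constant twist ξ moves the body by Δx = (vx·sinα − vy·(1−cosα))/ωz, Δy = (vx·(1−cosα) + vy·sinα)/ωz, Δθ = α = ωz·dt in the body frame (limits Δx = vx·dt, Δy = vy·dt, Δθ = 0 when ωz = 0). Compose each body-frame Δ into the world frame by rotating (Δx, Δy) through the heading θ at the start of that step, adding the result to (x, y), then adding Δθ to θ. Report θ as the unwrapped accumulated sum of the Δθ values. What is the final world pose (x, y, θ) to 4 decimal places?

step 1: ξ=(vx,vy,ωz)=(0.1500, -0.1875, -0.3750), dt=2.0 → body Δ=(0.1385, -0.4481, -0.7500) → world pose (0.1385, -0.4481, -0.7500)
step 2: ξ=(vx,vy,ωz)=(-0.1969, 0.2344, -0.3958), dt=1.0 → body Δ=(-0.1460, 0.2668, -0.3958) → world pose (0.2135, -0.1534, -1.1458)
step 3: ξ=(vx,vy,ωz)=(-0.0562, -0.0938, 0.1667), dt=2.0 → body Δ=(-0.0795, -0.2026, 0.3333) → world pose (-0.0038, -0.1646, -0.8125)
step 4: ξ=(vx,vy,ωz)=(-0.0375, 0.0750, 0.0417), dt=0.8 → body Δ=(-0.0310, 0.0595, 0.0333) → world pose (0.0180, -0.1012, -0.7792)
step 5: ξ=(vx,vy,ωz)=(-0.0656, 0.0844, 0.3125), dt=0.5 → body Δ=(-0.0360, 0.0395, 0.1562) → world pose (0.0202, -0.0478, -0.6229)

(0.0202, -0.0478, -0.6229)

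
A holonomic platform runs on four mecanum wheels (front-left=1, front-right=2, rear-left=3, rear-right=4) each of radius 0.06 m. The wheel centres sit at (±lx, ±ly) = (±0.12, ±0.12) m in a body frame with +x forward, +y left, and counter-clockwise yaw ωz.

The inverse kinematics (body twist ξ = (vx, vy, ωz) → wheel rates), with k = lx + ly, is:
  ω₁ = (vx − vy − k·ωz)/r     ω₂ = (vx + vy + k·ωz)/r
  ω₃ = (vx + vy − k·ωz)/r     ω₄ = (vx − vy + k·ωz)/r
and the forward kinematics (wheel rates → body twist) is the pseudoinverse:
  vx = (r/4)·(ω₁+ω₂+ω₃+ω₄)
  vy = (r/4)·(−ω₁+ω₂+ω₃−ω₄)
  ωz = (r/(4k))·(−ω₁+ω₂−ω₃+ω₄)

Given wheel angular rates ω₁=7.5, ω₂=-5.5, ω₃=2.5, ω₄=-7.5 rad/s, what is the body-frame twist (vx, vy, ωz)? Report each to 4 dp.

k = lx + ly = 0.12 + 0.12 = 0.2400
ω₁+ω₂+ω₃+ω₄ = -3.0000  →  vx = (0.06/4)·-3.0000 = -0.0450
−ω₁+ω₂+ω₃−ω₄ = -3.0000  →  vy = (0.06/4)·-3.0000 = -0.0450
−ω₁+ω₂−ω₃+ω₄ = -23.0000  →  ωz = (0.06/0.9600)·-23.0000 = -1.4375

(-0.0450, -0.0450, -1.4375)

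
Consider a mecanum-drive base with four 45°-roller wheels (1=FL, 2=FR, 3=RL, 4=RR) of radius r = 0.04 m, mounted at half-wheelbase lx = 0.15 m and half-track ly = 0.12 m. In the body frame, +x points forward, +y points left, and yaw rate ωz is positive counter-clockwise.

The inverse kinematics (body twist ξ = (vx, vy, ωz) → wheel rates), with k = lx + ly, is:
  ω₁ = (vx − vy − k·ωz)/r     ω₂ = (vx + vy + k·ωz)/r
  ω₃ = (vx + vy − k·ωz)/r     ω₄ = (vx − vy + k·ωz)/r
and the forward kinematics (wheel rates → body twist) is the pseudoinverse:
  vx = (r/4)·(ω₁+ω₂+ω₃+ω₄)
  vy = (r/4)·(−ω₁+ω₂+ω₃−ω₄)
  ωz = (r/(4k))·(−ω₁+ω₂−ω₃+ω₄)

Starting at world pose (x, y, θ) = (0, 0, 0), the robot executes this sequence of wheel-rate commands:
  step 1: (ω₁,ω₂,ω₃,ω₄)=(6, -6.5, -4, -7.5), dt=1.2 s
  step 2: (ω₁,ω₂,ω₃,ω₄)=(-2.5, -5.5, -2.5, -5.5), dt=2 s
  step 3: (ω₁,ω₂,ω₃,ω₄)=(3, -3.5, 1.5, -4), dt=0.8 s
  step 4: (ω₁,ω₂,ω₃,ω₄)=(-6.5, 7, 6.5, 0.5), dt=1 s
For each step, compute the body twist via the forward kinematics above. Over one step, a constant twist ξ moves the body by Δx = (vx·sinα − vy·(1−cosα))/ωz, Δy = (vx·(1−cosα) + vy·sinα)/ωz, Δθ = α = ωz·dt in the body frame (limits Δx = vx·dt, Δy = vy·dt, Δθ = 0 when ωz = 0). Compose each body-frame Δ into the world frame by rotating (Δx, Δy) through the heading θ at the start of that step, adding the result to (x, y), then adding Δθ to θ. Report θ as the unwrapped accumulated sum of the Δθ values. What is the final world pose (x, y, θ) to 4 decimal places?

step 1: ξ=(vx,vy,ωz)=(-0.1200, -0.0900, -0.5926), dt=1.2 → body Δ=(-0.1690, -0.0500, -0.7111) → world pose (-0.1690, -0.0500, -0.7111)
step 2: ξ=(vx,vy,ωz)=(-0.1600, 0.0000, -0.2222), dt=2.0 → body Δ=(-0.3096, 0.0699, -0.4444) → world pose (-0.3579, 0.2050, -1.1556)
step 3: ξ=(vx,vy,ωz)=(-0.0300, -0.0100, -0.4444), dt=0.8 → body Δ=(-0.0249, -0.0036, -0.3556) → world pose (-0.3712, 0.2263, -1.5111)
step 4: ξ=(vx,vy,ωz)=(0.0750, 0.1950, 0.2778), dt=1.0 → body Δ=(0.0471, 0.2029, 0.2778) → world pose (-0.1659, 0.1914, -1.2333)

(-0.1659, 0.1914, -1.2333)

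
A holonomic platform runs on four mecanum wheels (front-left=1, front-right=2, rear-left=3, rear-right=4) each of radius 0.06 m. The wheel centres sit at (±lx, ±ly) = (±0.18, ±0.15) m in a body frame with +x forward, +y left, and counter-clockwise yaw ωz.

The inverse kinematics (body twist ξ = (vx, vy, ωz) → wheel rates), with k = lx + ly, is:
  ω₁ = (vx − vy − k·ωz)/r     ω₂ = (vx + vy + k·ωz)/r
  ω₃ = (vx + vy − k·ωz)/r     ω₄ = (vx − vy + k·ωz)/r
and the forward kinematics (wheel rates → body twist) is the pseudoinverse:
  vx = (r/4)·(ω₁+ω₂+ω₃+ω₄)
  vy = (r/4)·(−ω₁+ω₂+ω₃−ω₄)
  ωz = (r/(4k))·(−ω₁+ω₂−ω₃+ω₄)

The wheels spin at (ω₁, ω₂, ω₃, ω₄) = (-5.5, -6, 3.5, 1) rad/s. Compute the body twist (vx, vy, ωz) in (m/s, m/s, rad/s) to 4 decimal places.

k = lx + ly = 0.18 + 0.15 = 0.3300
ω₁+ω₂+ω₃+ω₄ = -7.0000  →  vx = (0.06/4)·-7.0000 = -0.1050
−ω₁+ω₂+ω₃−ω₄ = 2.0000  →  vy = (0.06/4)·2.0000 = 0.0300
−ω₁+ω₂−ω₃+ω₄ = -3.0000  →  ωz = (0.06/1.3200)·-3.0000 = -0.1364

(-0.1050, 0.0300, -0.1364)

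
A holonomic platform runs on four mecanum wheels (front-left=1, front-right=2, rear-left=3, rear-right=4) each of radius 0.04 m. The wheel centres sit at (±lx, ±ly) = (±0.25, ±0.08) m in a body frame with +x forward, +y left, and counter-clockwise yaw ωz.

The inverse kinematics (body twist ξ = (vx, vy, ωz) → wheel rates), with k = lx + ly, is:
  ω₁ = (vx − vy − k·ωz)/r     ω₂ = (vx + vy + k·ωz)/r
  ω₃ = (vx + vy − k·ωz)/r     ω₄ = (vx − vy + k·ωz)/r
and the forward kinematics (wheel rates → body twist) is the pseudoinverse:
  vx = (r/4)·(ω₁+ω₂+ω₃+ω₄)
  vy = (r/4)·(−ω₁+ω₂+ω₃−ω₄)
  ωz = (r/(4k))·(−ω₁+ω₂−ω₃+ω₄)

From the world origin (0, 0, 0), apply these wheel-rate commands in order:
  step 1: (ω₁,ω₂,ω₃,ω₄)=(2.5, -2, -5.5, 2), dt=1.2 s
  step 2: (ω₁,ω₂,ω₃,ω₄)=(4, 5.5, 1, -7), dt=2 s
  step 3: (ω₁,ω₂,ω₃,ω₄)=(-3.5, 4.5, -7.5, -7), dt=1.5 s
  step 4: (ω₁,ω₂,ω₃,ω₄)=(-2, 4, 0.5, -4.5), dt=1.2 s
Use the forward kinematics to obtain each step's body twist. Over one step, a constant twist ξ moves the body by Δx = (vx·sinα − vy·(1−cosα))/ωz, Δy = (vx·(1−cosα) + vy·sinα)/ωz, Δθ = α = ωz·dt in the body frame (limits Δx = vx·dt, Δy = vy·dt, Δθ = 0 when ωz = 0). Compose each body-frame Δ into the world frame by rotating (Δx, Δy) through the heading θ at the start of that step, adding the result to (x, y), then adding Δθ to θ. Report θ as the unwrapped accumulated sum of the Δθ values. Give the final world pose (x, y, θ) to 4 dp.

step 1: ξ=(vx,vy,ωz)=(-0.0300, -0.1200, 0.0909), dt=1.2 → body Δ=(-0.0281, -0.1457, 0.1091) → world pose (-0.0281, -0.1457, 0.1091)
step 2: ξ=(vx,vy,ωz)=(0.0350, 0.0950, -0.1970), dt=2.0 → body Δ=(0.1051, 0.1715, -0.3939) → world pose (0.0578, 0.0363, -0.2848)
step 3: ξ=(vx,vy,ωz)=(-0.1350, 0.0750, 0.2576), dt=1.5 → body Δ=(-0.2190, 0.0711, 0.3864) → world pose (-0.1324, 0.1660, 0.1015)
step 4: ξ=(vx,vy,ωz)=(-0.0200, 0.1100, 0.0303), dt=1.2 → body Δ=(-0.0264, 0.1315, 0.0364) → world pose (-0.1720, 0.2942, 0.1379)

(-0.1720, 0.2942, 0.1379)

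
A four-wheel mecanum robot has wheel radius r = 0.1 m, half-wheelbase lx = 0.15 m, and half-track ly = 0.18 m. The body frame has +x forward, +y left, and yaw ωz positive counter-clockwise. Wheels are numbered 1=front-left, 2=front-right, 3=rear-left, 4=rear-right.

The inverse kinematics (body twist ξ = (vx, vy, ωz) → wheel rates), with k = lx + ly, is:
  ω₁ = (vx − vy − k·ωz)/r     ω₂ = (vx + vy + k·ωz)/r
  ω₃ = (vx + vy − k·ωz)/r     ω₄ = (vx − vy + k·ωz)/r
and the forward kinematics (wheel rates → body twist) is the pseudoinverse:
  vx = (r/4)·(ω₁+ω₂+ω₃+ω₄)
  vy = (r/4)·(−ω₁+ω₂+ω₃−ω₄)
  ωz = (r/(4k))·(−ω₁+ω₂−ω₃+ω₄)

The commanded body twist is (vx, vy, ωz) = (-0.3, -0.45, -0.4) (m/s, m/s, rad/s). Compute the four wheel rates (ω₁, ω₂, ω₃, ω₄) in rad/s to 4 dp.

(2.8200, -8.8200, -6.1800, 0.1800)

k = lx + ly = 0.15 + 0.18 = 0.3300;  k·ωz = 0.3300·-0.4 = -0.1320
ω₁ (FL) = (vx − vy − k·ωz)/r = 0.2820/0.1 = 2.8200
ω₂ (FR) = (vx + vy + k·ωz)/r = -0.8820/0.1 = -8.8200
ω₃ (RL) = (vx + vy − k·ωz)/r = -0.6180/0.1 = -6.1800
ω₄ (RR) = (vx − vy + k·ωz)/r = 0.0180/0.1 = 0.1800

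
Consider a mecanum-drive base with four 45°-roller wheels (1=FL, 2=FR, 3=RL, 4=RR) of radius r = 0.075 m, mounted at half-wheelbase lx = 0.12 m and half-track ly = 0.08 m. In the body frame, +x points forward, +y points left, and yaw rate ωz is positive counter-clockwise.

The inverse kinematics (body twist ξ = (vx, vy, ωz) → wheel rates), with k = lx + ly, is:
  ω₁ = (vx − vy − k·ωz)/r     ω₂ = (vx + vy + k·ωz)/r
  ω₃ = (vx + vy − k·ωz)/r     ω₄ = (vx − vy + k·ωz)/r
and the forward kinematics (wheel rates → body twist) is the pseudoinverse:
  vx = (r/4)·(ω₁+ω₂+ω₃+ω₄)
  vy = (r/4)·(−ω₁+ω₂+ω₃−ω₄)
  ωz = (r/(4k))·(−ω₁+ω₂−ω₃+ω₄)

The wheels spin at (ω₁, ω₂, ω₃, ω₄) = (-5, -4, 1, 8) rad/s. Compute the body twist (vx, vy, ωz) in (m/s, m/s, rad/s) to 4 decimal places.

(0.0000, -0.1125, 0.7500)

k = lx + ly = 0.12 + 0.08 = 0.2000
ω₁+ω₂+ω₃+ω₄ = 0.0000  →  vx = (0.075/4)·0.0000 = 0.0000
−ω₁+ω₂+ω₃−ω₄ = -6.0000  →  vy = (0.075/4)·-6.0000 = -0.1125
−ω₁+ω₂−ω₃+ω₄ = 8.0000  →  ωz = (0.075/0.8000)·8.0000 = 0.7500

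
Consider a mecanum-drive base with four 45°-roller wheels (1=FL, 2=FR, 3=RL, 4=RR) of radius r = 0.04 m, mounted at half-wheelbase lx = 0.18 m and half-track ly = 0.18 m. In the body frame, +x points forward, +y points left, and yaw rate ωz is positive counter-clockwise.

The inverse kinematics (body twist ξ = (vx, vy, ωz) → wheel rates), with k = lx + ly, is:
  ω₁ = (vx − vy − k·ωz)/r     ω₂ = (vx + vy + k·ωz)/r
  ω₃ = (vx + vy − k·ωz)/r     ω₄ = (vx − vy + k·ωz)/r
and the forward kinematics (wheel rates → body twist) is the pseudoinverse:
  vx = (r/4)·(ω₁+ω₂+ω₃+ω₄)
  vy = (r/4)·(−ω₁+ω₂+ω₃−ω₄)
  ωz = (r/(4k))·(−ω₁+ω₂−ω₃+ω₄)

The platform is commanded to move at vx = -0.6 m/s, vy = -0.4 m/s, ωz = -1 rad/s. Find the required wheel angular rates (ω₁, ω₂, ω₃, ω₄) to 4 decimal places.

(4.0000, -34.0000, -16.0000, -14.0000)

k = lx + ly = 0.18 + 0.18 = 0.3600;  k·ωz = 0.3600·-1 = -0.3600
ω₁ (FL) = (vx − vy − k·ωz)/r = 0.1600/0.04 = 4.0000
ω₂ (FR) = (vx + vy + k·ωz)/r = -1.3600/0.04 = -34.0000
ω₃ (RL) = (vx + vy − k·ωz)/r = -0.6400/0.04 = -16.0000
ω₄ (RR) = (vx − vy + k·ωz)/r = -0.5600/0.04 = -14.0000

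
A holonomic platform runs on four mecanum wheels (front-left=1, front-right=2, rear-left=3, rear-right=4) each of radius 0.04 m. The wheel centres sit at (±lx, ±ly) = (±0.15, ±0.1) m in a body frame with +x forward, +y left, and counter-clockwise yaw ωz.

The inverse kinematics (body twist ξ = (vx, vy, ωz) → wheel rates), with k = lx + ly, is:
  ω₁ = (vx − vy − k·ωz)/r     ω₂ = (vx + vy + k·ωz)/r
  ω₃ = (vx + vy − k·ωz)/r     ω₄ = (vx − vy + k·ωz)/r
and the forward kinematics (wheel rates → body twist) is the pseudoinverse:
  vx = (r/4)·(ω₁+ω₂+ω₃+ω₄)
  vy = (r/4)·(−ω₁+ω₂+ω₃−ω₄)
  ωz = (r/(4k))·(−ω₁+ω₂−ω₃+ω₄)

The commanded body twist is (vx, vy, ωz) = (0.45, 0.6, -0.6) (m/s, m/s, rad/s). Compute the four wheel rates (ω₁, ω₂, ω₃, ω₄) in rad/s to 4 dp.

(0.0000, 22.5000, 30.0000, -7.5000)

k = lx + ly = 0.15 + 0.1 = 0.2500;  k·ωz = 0.2500·-0.6 = -0.1500
ω₁ (FL) = (vx − vy − k·ωz)/r = 0.0000/0.04 = 0.0000
ω₂ (FR) = (vx + vy + k·ωz)/r = 0.9000/0.04 = 22.5000
ω₃ (RL) = (vx + vy − k·ωz)/r = 1.2000/0.04 = 30.0000
ω₄ (RR) = (vx − vy + k·ωz)/r = -0.3000/0.04 = -7.5000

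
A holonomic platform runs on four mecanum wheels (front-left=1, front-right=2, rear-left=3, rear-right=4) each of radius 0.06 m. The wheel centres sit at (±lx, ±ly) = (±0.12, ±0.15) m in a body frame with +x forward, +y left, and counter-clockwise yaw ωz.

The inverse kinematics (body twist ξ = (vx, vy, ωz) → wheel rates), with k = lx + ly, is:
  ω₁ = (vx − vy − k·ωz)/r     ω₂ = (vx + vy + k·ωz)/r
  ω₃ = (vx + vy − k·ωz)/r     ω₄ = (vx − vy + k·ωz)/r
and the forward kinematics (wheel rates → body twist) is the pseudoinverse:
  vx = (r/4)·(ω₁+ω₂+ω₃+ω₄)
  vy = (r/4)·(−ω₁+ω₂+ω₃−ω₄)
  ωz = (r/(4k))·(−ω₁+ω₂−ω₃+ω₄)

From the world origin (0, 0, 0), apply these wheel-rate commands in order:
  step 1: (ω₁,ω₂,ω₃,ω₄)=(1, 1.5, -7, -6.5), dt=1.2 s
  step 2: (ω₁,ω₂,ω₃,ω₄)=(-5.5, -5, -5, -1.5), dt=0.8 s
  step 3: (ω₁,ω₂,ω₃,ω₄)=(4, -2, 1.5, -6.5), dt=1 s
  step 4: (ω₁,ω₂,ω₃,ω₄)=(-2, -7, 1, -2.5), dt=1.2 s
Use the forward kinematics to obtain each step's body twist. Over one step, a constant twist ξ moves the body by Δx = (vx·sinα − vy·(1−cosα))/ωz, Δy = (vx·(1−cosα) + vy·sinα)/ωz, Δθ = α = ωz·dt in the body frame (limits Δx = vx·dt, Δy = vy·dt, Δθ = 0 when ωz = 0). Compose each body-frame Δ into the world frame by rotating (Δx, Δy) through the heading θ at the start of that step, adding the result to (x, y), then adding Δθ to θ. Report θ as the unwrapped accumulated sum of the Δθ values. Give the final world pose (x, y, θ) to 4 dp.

(-0.5799, 0.0793, -1.1000)

step 1: ξ=(vx,vy,ωz)=(-0.1650, 0.0000, 0.0556), dt=1.2 → body Δ=(-0.1979, -0.0066, 0.0667) → world pose (-0.1979, -0.0066, 0.0667)
step 2: ξ=(vx,vy,ωz)=(-0.2550, -0.0450, 0.2222), dt=0.8 → body Δ=(-0.1997, -0.0539, 0.1778) → world pose (-0.3936, -0.0737, 0.2444)
step 3: ξ=(vx,vy,ωz)=(-0.0450, 0.0300, -0.7778), dt=1.0 → body Δ=(-0.0295, 0.0437, -0.7778) → world pose (-0.4328, -0.0384, -0.5333)
step 4: ξ=(vx,vy,ωz)=(-0.1575, -0.0225, -0.4722), dt=1.2 → body Δ=(-0.1865, 0.0266, -0.5667) → world pose (-0.5799, 0.0793, -1.1000)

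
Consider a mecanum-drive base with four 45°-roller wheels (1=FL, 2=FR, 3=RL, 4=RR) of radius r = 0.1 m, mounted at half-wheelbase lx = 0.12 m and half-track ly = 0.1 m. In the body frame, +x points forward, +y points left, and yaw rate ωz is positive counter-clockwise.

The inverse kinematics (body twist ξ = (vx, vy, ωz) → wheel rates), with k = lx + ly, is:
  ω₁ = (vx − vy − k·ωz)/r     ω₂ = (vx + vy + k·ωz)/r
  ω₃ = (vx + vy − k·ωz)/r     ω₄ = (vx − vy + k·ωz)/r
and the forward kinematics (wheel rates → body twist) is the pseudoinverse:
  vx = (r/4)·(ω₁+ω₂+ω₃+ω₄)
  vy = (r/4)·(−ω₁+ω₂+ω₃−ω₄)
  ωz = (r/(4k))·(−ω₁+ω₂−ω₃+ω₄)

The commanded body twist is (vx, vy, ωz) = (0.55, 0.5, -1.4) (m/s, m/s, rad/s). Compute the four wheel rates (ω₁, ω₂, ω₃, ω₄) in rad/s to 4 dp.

k = lx + ly = 0.12 + 0.1 = 0.2200;  k·ωz = 0.2200·-1.4 = -0.3080
ω₁ (FL) = (vx − vy − k·ωz)/r = 0.3580/0.1 = 3.5800
ω₂ (FR) = (vx + vy + k·ωz)/r = 0.7420/0.1 = 7.4200
ω₃ (RL) = (vx + vy − k·ωz)/r = 1.3580/0.1 = 13.5800
ω₄ (RR) = (vx − vy + k·ωz)/r = -0.2580/0.1 = -2.5800

(3.5800, 7.4200, 13.5800, -2.5800)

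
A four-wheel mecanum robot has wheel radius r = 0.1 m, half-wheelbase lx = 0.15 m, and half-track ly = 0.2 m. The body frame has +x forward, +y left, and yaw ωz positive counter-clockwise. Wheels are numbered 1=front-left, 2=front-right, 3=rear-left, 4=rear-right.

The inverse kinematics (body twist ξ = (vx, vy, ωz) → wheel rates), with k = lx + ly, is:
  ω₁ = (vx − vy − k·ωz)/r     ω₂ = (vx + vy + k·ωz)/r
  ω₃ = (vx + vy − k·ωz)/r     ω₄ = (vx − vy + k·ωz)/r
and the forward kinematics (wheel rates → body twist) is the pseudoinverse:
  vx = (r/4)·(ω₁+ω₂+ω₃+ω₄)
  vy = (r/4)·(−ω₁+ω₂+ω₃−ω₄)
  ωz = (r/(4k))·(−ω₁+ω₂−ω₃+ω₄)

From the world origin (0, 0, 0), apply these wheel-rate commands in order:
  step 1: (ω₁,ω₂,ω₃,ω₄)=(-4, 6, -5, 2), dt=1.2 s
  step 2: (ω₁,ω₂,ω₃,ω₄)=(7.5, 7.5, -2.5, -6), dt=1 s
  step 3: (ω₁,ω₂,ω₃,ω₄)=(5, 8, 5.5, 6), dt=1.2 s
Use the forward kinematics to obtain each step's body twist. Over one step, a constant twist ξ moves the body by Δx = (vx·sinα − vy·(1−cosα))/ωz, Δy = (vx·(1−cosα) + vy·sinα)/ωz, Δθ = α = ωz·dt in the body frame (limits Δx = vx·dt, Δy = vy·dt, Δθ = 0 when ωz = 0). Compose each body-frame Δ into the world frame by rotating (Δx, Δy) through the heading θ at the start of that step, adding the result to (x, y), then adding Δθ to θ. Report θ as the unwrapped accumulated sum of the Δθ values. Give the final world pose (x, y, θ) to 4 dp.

step 1: ξ=(vx,vy,ωz)=(-0.0250, 0.0750, 1.2143), dt=1.2 → body Δ=(-0.0752, 0.0431, 1.4571) → world pose (-0.0752, 0.0431, 1.4571)
step 2: ξ=(vx,vy,ωz)=(0.1625, 0.0875, -0.2500), dt=1.0 → body Δ=(0.1717, 0.0664, -0.2500) → world pose (-0.1217, 0.2212, 1.2071)
step 3: ξ=(vx,vy,ωz)=(0.6125, 0.0625, 0.2500), dt=1.2 → body Δ=(0.7129, 0.1833, 0.3000) → world pose (-0.0395, 0.9527, 1.5071)

(-0.0395, 0.9527, 1.5071)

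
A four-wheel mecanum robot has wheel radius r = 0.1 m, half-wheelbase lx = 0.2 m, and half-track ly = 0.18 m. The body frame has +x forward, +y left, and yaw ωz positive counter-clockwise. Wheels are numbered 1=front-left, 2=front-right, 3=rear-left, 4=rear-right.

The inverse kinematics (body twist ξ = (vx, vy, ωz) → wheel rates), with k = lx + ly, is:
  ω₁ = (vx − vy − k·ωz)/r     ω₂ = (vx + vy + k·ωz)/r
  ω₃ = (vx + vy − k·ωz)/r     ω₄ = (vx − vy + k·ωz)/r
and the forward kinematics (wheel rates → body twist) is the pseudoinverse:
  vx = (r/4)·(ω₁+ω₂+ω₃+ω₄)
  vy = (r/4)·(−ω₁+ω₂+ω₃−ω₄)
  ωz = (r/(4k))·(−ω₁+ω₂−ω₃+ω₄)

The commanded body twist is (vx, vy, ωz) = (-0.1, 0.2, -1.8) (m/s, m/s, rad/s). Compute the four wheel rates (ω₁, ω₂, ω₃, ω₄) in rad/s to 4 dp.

k = lx + ly = 0.2 + 0.18 = 0.3800;  k·ωz = 0.3800·-1.8 = -0.6840
ω₁ (FL) = (vx − vy − k·ωz)/r = 0.3840/0.1 = 3.8400
ω₂ (FR) = (vx + vy + k·ωz)/r = -0.5840/0.1 = -5.8400
ω₃ (RL) = (vx + vy − k·ωz)/r = 0.7840/0.1 = 7.8400
ω₄ (RR) = (vx − vy + k·ωz)/r = -0.9840/0.1 = -9.8400

(3.8400, -5.8400, 7.8400, -9.8400)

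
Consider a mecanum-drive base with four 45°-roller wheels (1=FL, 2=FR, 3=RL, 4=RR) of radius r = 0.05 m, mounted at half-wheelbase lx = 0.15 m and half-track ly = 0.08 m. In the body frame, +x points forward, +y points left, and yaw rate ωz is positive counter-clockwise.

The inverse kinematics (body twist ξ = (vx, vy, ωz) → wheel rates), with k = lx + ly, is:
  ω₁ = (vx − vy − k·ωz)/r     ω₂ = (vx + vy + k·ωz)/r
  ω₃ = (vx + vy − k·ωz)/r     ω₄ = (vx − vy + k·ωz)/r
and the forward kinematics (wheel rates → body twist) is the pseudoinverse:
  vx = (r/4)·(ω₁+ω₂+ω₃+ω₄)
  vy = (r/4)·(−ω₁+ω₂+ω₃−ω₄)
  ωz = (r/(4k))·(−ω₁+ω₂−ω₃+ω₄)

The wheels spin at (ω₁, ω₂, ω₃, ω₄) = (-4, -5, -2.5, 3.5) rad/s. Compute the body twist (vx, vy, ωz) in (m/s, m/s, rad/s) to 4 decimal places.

(-0.1000, -0.0875, 0.2717)

k = lx + ly = 0.15 + 0.08 = 0.2300
ω₁+ω₂+ω₃+ω₄ = -8.0000  →  vx = (0.05/4)·-8.0000 = -0.1000
−ω₁+ω₂+ω₃−ω₄ = -7.0000  →  vy = (0.05/4)·-7.0000 = -0.0875
−ω₁+ω₂−ω₃+ω₄ = 5.0000  →  ωz = (0.05/0.9200)·5.0000 = 0.2717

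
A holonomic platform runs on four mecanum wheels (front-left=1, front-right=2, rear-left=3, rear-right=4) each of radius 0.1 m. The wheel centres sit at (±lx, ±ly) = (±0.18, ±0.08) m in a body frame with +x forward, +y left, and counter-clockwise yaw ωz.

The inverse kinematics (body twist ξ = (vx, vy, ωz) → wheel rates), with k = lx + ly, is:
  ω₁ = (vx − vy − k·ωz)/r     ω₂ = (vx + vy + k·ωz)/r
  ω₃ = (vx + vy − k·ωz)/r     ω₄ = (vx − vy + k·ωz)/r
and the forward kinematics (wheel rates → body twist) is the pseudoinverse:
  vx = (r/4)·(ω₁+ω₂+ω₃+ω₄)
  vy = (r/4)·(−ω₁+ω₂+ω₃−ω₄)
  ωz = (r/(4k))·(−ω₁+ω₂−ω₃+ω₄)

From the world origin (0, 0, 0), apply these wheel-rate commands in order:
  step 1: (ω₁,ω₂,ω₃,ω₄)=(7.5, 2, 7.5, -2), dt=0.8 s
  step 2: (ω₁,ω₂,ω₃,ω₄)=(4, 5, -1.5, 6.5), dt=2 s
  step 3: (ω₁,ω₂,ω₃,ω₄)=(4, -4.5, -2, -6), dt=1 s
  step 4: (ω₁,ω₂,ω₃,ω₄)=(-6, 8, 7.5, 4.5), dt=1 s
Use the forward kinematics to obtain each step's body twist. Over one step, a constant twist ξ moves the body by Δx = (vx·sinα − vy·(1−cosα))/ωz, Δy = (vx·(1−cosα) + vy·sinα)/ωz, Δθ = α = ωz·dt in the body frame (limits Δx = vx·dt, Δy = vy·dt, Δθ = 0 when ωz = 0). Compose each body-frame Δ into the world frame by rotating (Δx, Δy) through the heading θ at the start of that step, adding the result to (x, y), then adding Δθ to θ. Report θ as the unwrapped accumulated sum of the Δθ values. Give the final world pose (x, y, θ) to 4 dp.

step 1: ξ=(vx,vy,ωz)=(0.3750, 0.1000, -1.4423), dt=0.8 → body Δ=(0.2790, -0.0913, -1.1538) → world pose (0.2790, -0.0913, -1.1538)
step 2: ξ=(vx,vy,ωz)=(0.3500, -0.1750, 0.8654), dt=2.0 → body Δ=(0.6337, 0.2692, 1.7308) → world pose (0.7818, -0.5617, 0.5769)
step 3: ξ=(vx,vy,ωz)=(-0.2125, -0.1125, -1.2019), dt=1.0 → body Δ=(-0.2248, 0.0257, -1.2019) → world pose (0.5794, -0.6627, -0.6250)
step 4: ξ=(vx,vy,ωz)=(0.3500, 0.4250, 1.0577), dt=1.0 → body Δ=(0.0837, 0.5185, 1.0577) → world pose (0.9507, -0.2912, 0.4327)

(0.9507, -0.2912, 0.4327)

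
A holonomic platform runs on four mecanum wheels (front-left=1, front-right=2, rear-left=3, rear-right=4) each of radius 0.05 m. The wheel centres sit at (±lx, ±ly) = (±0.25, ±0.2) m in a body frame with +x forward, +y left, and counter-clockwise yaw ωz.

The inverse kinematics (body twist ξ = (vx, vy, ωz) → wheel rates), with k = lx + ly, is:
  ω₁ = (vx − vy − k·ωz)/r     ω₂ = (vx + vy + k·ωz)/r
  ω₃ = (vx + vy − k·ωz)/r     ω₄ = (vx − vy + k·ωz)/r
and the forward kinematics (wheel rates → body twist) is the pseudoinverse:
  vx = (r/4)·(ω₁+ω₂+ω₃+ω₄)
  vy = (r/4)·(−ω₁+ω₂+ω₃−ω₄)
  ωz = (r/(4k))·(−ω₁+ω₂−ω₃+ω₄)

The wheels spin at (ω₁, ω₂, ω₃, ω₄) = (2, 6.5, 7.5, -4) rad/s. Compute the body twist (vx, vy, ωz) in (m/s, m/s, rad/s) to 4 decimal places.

k = lx + ly = 0.25 + 0.2 = 0.4500
ω₁+ω₂+ω₃+ω₄ = 12.0000  →  vx = (0.05/4)·12.0000 = 0.1500
−ω₁+ω₂+ω₃−ω₄ = 16.0000  →  vy = (0.05/4)·16.0000 = 0.2000
−ω₁+ω₂−ω₃+ω₄ = -7.0000  →  ωz = (0.05/1.8000)·-7.0000 = -0.1944

(0.1500, 0.2000, -0.1944)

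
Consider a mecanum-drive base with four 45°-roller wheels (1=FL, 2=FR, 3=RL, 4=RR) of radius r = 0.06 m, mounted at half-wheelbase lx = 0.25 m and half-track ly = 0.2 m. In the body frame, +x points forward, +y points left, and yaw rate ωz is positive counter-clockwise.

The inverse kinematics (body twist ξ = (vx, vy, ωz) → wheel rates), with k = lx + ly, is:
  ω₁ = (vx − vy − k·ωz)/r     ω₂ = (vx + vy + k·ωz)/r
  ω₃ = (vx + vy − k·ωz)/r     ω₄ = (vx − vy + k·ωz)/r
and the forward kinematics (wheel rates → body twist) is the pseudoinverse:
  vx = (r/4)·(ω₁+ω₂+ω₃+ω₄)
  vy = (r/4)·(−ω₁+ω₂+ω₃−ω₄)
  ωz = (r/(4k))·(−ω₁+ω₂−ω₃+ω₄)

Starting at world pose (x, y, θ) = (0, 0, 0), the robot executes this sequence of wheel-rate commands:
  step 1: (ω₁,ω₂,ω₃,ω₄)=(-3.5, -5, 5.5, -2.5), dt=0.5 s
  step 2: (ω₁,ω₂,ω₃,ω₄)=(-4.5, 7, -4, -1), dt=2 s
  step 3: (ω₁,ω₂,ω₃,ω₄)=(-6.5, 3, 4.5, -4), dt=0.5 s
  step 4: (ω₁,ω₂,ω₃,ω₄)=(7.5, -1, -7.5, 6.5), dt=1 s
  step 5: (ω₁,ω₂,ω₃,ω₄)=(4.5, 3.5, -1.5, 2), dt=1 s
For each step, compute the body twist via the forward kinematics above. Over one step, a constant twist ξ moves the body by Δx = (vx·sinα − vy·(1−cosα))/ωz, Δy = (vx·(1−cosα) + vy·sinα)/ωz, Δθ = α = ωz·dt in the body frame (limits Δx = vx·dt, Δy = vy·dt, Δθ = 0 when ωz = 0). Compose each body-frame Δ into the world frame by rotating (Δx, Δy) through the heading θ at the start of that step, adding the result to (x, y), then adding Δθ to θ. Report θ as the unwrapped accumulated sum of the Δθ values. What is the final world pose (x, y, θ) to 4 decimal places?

(0.1419, 0.2745, 1.0917)

step 1: ξ=(vx,vy,ωz)=(-0.0825, 0.0975, -0.3167), dt=0.5 → body Δ=(-0.0372, 0.0518, -0.1583) → world pose (-0.0372, 0.0518, -0.1583)
step 2: ξ=(vx,vy,ωz)=(-0.0375, 0.1275, 0.4833), dt=2.0 → body Δ=(-0.1778, 0.1836, 0.9667) → world pose (-0.1839, 0.2611, 0.8083)
step 3: ξ=(vx,vy,ωz)=(-0.0450, 0.2700, 0.0333), dt=0.5 → body Δ=(-0.0236, 0.1348, 0.0167) → world pose (-0.2977, 0.3372, 0.8250)
step 4: ξ=(vx,vy,ωz)=(0.0825, -0.3375, 0.1833), dt=1.0 → body Δ=(0.1129, -0.3281, 0.1833) → world pose (0.0199, 0.1975, 1.0083)
step 5: ξ=(vx,vy,ωz)=(0.1275, -0.0675, 0.0833), dt=1.0 → body Δ=(0.1302, -0.0621, 0.0833) → world pose (0.1419, 0.2745, 1.0917)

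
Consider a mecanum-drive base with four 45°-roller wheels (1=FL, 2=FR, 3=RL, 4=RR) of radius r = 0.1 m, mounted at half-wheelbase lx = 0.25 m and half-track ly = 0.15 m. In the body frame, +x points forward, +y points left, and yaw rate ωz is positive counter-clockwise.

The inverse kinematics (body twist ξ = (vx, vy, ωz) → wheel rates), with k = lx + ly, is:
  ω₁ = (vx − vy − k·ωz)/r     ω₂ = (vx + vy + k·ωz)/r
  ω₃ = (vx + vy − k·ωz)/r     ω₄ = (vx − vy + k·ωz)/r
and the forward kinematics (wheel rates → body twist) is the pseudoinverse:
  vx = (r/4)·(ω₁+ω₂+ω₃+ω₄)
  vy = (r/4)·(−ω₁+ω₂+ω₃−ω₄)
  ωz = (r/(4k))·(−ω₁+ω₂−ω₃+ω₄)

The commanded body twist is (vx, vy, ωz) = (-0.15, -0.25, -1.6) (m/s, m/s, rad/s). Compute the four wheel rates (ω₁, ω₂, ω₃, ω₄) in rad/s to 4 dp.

k = lx + ly = 0.25 + 0.15 = 0.4000;  k·ωz = 0.4000·-1.6 = -0.6400
ω₁ (FL) = (vx − vy − k·ωz)/r = 0.7400/0.1 = 7.4000
ω₂ (FR) = (vx + vy + k·ωz)/r = -1.0400/0.1 = -10.4000
ω₃ (RL) = (vx + vy − k·ωz)/r = 0.2400/0.1 = 2.4000
ω₄ (RR) = (vx − vy + k·ωz)/r = -0.5400/0.1 = -5.4000

(7.4000, -10.4000, 2.4000, -5.4000)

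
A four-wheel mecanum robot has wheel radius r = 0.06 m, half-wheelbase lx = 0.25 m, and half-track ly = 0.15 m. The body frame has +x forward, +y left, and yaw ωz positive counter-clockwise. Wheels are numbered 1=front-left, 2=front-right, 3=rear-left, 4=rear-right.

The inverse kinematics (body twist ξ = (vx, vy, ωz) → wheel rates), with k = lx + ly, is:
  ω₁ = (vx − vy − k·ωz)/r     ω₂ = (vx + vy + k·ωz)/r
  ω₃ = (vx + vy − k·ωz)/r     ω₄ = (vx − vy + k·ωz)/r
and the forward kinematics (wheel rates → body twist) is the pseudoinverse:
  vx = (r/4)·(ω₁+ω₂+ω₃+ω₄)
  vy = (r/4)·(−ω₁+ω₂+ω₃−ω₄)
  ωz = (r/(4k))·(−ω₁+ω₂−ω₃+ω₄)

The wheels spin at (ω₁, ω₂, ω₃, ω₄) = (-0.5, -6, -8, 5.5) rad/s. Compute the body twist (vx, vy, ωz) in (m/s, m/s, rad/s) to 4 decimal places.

(-0.1350, -0.2850, 0.3000)

k = lx + ly = 0.25 + 0.15 = 0.4000
ω₁+ω₂+ω₃+ω₄ = -9.0000  →  vx = (0.06/4)·-9.0000 = -0.1350
−ω₁+ω₂+ω₃−ω₄ = -19.0000  →  vy = (0.06/4)·-19.0000 = -0.2850
−ω₁+ω₂−ω₃+ω₄ = 8.0000  →  ωz = (0.06/1.6000)·8.0000 = 0.3000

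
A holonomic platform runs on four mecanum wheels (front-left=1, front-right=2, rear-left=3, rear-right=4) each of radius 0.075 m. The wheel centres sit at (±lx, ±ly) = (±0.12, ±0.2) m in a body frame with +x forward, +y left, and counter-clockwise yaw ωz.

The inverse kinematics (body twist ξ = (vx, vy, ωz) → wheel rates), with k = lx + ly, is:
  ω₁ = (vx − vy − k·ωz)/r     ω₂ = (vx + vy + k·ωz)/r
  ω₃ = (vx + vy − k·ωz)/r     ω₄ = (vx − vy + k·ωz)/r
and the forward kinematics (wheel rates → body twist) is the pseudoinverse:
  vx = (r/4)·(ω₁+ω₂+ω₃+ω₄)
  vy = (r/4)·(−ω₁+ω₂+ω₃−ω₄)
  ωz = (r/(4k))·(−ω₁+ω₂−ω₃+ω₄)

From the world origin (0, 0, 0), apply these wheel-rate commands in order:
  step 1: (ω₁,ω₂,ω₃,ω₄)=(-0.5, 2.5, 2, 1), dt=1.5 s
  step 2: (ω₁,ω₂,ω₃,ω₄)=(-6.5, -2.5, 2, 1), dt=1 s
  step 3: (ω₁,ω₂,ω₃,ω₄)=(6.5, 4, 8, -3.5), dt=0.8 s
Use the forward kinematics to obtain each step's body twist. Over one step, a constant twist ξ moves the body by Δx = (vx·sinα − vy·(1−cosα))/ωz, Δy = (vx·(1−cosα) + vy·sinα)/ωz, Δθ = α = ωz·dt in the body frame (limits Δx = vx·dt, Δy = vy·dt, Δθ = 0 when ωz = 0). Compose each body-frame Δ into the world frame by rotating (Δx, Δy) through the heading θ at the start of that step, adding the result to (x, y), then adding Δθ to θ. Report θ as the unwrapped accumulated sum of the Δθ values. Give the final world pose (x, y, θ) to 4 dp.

(0.2150, 0.3231, -0.3047)

step 1: ξ=(vx,vy,ωz)=(0.0938, 0.0750, 0.1172), dt=1.5 → body Δ=(0.1300, 0.1242, 0.1758) → world pose (0.1300, 0.1242, 0.1758)
step 2: ξ=(vx,vy,ωz)=(-0.1125, 0.0938, 0.1758), dt=1.0 → body Δ=(-0.1201, 0.0834, 0.1758) → world pose (-0.0028, 0.1854, 0.3516)
step 3: ξ=(vx,vy,ωz)=(0.2812, 0.1688, -0.8203), dt=0.8 → body Δ=(0.2519, 0.0543, -0.6562) → world pose (0.2150, 0.3231, -0.3047)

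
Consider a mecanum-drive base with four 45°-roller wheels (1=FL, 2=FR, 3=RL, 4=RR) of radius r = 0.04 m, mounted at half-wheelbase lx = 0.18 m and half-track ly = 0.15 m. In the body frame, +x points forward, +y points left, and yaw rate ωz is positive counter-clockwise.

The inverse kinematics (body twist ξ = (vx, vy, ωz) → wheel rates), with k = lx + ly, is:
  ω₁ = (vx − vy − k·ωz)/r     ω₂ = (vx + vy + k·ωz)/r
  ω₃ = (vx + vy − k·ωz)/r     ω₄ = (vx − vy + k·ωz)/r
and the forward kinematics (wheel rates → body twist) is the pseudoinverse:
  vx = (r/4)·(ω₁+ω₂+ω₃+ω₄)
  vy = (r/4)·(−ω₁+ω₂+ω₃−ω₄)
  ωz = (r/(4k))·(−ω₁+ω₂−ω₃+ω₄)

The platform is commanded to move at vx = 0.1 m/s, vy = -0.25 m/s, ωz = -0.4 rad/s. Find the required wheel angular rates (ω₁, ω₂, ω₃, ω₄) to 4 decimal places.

k = lx + ly = 0.18 + 0.15 = 0.3300;  k·ωz = 0.3300·-0.4 = -0.1320
ω₁ (FL) = (vx − vy − k·ωz)/r = 0.4820/0.04 = 12.0500
ω₂ (FR) = (vx + vy + k·ωz)/r = -0.2820/0.04 = -7.0500
ω₃ (RL) = (vx + vy − k·ωz)/r = -0.0180/0.04 = -0.4500
ω₄ (RR) = (vx − vy + k·ωz)/r = 0.2180/0.04 = 5.4500

(12.0500, -7.0500, -0.4500, 5.4500)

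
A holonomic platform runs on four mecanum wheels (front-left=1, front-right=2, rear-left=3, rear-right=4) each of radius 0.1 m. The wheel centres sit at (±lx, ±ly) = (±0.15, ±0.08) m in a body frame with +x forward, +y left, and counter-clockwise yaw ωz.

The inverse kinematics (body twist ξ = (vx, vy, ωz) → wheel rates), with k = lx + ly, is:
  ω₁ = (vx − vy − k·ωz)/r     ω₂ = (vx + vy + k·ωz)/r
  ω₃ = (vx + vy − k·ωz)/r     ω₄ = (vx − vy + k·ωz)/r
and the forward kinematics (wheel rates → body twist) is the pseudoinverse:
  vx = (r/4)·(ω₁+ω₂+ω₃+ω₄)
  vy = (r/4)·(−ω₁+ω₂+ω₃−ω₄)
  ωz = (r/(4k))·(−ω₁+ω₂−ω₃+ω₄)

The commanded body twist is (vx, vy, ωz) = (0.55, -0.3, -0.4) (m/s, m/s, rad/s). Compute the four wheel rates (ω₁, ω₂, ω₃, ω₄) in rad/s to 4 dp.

k = lx + ly = 0.15 + 0.08 = 0.2300;  k·ωz = 0.2300·-0.4 = -0.0920
ω₁ (FL) = (vx − vy − k·ωz)/r = 0.9420/0.1 = 9.4200
ω₂ (FR) = (vx + vy + k·ωz)/r = 0.1580/0.1 = 1.5800
ω₃ (RL) = (vx + vy − k·ωz)/r = 0.3420/0.1 = 3.4200
ω₄ (RR) = (vx − vy + k·ωz)/r = 0.7580/0.1 = 7.5800

(9.4200, 1.5800, 3.4200, 7.5800)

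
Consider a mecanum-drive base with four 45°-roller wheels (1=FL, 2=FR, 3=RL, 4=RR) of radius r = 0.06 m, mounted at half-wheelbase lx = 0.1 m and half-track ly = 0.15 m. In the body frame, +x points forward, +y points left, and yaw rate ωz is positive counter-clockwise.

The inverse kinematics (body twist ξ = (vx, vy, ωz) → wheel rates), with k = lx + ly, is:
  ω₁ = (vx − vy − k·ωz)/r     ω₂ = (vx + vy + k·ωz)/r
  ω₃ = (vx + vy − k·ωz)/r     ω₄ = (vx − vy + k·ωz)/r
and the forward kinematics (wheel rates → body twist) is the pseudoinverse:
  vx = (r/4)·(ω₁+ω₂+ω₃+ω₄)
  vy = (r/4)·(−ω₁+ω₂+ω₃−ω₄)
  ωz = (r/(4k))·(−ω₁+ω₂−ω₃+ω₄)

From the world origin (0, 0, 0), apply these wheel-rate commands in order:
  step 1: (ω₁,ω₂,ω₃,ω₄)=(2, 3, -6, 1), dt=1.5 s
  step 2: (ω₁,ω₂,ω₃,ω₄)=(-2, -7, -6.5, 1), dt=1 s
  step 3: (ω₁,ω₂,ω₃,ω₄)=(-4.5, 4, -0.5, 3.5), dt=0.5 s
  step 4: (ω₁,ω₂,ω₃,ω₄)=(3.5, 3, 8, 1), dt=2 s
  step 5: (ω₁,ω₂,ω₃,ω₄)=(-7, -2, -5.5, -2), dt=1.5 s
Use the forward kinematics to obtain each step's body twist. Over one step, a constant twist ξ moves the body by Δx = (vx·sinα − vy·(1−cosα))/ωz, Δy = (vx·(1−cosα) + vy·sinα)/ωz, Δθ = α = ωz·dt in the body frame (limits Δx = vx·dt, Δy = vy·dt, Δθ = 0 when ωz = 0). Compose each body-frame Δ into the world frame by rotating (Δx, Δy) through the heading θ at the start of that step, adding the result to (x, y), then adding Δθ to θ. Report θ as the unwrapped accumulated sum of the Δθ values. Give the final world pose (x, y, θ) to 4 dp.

step 1: ξ=(vx,vy,ωz)=(0.0000, -0.0900, 0.4800), dt=1.5 → body Δ=(0.0465, -0.1236, 0.7200) → world pose (0.0465, -0.1236, 0.7200)
step 2: ξ=(vx,vy,ωz)=(-0.2175, -0.1875, 0.1500), dt=1.0 → body Δ=(-0.2026, -0.2031, 0.1500) → world pose (0.0281, -0.4099, 0.8700)
step 3: ξ=(vx,vy,ωz)=(0.0375, 0.0675, 0.7500), dt=0.5 → body Δ=(0.0121, 0.0364, 0.3750) → world pose (0.0080, -0.3772, 1.2450)
step 4: ξ=(vx,vy,ωz)=(0.2325, 0.0975, -0.4500), dt=2.0 → body Δ=(0.4867, -0.0258, -0.9000) → world pose (0.1882, 0.0756, 0.3450)
step 5: ξ=(vx,vy,ωz)=(-0.2475, 0.0225, 0.5100), dt=1.5 → body Δ=(-0.3484, -0.1047, 0.7650) → world pose (-0.1042, -0.1407, 1.1100)

(-0.1042, -0.1407, 1.1100)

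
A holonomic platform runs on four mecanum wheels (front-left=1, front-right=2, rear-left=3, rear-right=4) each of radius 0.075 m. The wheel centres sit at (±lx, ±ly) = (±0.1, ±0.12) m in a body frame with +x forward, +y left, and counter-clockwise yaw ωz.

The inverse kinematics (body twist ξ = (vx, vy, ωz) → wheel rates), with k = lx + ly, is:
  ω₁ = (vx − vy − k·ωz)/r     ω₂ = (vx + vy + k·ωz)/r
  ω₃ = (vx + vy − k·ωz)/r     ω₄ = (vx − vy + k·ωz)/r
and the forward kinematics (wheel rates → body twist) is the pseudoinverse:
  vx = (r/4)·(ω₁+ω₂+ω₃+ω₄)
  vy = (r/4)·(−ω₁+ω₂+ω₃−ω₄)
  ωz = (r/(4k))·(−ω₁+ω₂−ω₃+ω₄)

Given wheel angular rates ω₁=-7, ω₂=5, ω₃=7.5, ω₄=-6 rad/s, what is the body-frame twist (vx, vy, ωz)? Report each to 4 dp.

(-0.0094, 0.4781, -0.1278)

k = lx + ly = 0.1 + 0.12 = 0.2200
ω₁+ω₂+ω₃+ω₄ = -0.5000  →  vx = (0.075/4)·-0.5000 = -0.0094
−ω₁+ω₂+ω₃−ω₄ = 25.5000  →  vy = (0.075/4)·25.5000 = 0.4781
−ω₁+ω₂−ω₃+ω₄ = -1.5000  →  ωz = (0.075/0.8800)·-1.5000 = -0.1278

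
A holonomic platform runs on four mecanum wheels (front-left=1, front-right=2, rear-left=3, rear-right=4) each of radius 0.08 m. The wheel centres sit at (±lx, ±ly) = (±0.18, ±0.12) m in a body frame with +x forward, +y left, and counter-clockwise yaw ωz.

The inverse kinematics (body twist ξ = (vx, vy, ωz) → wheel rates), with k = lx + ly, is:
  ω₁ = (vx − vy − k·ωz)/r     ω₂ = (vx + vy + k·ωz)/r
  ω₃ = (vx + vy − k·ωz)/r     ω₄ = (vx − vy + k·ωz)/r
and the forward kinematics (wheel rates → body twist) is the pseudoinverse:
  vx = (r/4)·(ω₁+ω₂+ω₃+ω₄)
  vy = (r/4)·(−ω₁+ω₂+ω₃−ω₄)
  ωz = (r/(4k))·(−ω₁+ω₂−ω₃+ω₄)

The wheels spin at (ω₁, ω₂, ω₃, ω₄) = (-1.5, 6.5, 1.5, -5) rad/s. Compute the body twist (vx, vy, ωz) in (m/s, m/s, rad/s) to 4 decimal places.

k = lx + ly = 0.18 + 0.12 = 0.3000
ω₁+ω₂+ω₃+ω₄ = 1.5000  →  vx = (0.08/4)·1.5000 = 0.0300
−ω₁+ω₂+ω₃−ω₄ = 14.5000  →  vy = (0.08/4)·14.5000 = 0.2900
−ω₁+ω₂−ω₃+ω₄ = 1.5000  →  ωz = (0.08/1.2000)·1.5000 = 0.1000

(0.0300, 0.2900, 0.1000)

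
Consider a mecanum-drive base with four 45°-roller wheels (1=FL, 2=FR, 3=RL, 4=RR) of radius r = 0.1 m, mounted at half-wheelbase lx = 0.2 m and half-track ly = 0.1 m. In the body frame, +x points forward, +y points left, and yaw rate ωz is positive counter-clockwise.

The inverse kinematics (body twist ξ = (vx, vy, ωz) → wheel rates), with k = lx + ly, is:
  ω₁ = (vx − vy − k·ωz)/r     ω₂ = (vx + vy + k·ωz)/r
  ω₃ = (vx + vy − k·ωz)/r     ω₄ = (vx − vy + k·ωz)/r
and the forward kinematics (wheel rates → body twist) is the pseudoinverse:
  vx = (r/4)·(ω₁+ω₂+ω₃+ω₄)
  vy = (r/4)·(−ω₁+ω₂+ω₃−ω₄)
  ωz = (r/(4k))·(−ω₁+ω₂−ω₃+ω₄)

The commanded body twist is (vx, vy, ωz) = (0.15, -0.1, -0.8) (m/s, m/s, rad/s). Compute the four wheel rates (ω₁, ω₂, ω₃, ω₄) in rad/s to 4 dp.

k = lx + ly = 0.2 + 0.1 = 0.3000;  k·ωz = 0.3000·-0.8 = -0.2400
ω₁ (FL) = (vx − vy − k·ωz)/r = 0.4900/0.1 = 4.9000
ω₂ (FR) = (vx + vy + k·ωz)/r = -0.1900/0.1 = -1.9000
ω₃ (RL) = (vx + vy − k·ωz)/r = 0.2900/0.1 = 2.9000
ω₄ (RR) = (vx − vy + k·ωz)/r = 0.0100/0.1 = 0.1000

(4.9000, -1.9000, 2.9000, 0.1000)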